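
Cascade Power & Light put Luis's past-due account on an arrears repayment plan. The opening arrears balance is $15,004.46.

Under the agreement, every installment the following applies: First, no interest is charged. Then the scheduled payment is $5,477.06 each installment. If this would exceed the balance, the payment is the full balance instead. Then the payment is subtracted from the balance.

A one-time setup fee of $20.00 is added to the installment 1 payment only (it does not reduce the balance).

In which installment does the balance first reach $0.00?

3

# | Opening | Payment | Fee | End bal
1 | $15,004.46 | $5,477.06 | $20.00 | $9,527.40
2 | $9,527.40 | $5,477.06 | — | $4,050.34
3 | $4,050.34 | $4,050.34 | — | $0.00
Balance reaches $0.00 in installment 3.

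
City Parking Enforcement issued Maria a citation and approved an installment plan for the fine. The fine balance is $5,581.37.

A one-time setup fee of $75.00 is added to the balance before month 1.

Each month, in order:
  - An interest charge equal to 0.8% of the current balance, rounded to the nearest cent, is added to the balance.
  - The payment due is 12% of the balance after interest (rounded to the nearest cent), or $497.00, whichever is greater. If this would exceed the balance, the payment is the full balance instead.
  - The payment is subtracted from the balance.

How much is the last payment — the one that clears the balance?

$119.60

# | Opening | Interest | Payment | End bal
1 | $5,656.37 | $45.25 | $684.19 | $5,017.43
2 | $5,017.43 | $40.14 | $606.91 | $4,450.66
3 | $4,450.66 | $35.61 | $538.35 | $3,947.92
4 | $3,947.92 | $31.58 | $497.00 | $3,482.50
5 | $3,482.50 | $27.86 | $497.00 | $3,013.36
6 | $3,013.36 | $24.11 | $497.00 | $2,540.47
7 | $2,540.47 | $20.32 | $497.00 | $2,063.79
8 | $2,063.79 | $16.51 | $497.00 | $1,583.30
9 | $1,583.30 | $12.67 | $497.00 | $1,098.97
10 | $1,098.97 | $8.79 | $497.00 | $610.76
11 | $610.76 | $4.89 | $497.00 | $118.65
12 | $118.65 | $0.95 | $119.60 | $0.00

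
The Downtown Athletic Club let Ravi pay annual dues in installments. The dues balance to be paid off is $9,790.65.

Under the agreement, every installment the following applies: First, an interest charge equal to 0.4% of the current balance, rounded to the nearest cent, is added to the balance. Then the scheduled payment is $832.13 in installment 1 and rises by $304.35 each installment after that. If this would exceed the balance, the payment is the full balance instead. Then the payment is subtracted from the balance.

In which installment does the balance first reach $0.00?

Installment 1: $9,790.65 +$39.16 interest = $9,829.81; pay $832.13 → $8,997.68
Installment 2: $8,997.68 +$35.99 interest = $9,033.67; pay $1,136.48 → $7,897.19
Installment 3: $7,897.19 +$31.59 interest = $7,928.78; pay $1,440.83 → $6,487.95
Installment 4: $6,487.95 +$25.95 interest = $6,513.90; pay $1,745.18 → $4,768.72
Installment 5: $4,768.72 +$19.07 interest = $4,787.79; pay $2,049.53 → $2,738.26
Installment 6: $2,738.26 +$10.95 interest = $2,749.21; pay $2,353.88 → $395.33
Installment 7: $395.33 +$1.58 interest = $396.91; pay $396.91 → $0.00
Balance reaches $0.00 in installment 7.

7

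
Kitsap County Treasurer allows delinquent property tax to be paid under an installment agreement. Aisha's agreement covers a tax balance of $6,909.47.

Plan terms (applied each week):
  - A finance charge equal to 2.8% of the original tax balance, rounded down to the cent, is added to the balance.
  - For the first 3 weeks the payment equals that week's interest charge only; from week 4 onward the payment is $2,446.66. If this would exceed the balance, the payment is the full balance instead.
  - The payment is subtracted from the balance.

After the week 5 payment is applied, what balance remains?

# | Opening | Interest | Payment | End bal
1 | $6,909.47 | $193.46 | $193.46 | $6,909.47
2 | $6,909.47 | $193.46 | $193.46 | $6,909.47
3 | $6,909.47 | $193.46 | $193.46 | $6,909.47
4 | $6,909.47 | $193.46 | $2,446.66 | $4,656.27
5 | $4,656.27 | $193.46 | $2,446.66 | $2,403.07

$2,403.07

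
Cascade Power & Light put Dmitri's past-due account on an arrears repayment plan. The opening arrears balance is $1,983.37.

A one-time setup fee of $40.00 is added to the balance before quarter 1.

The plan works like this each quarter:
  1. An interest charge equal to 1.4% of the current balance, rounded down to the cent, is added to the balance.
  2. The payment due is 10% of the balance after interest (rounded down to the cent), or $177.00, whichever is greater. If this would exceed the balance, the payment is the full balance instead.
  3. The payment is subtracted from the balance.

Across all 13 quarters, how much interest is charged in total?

$190.39

Quarter 1: opening $2,023.37; interest $28.32 → $2,051.69; payment $205.16; balance $1,846.53
Quarter 2: opening $1,846.53; interest $25.85 → $1,872.38; payment $187.23; balance $1,685.15
Quarter 3: opening $1,685.15; interest $23.59 → $1,708.74; payment $177.00; balance $1,531.74
Quarter 4: opening $1,531.74; interest $21.44 → $1,553.18; payment $177.00; balance $1,376.18
Quarter 5: opening $1,376.18; interest $19.26 → $1,395.44; payment $177.00; balance $1,218.44
Quarter 6: opening $1,218.44; interest $17.05 → $1,235.49; payment $177.00; balance $1,058.49
Quarter 7: opening $1,058.49; interest $14.81 → $1,073.30; payment $177.00; balance $896.30
Quarter 8: opening $896.30; interest $12.54 → $908.84; payment $177.00; balance $731.84
Quarter 9: opening $731.84; interest $10.24 → $742.08; payment $177.00; balance $565.08
Quarter 10: opening $565.08; interest $7.91 → $572.99; payment $177.00; balance $395.99
Quarter 11: opening $395.99; interest $5.54 → $401.53; payment $177.00; balance $224.53
Quarter 12: opening $224.53; interest $3.14 → $227.67; payment $177.00; balance $50.67
Quarter 13: opening $50.67; interest $0.70 → $51.37; payment $51.37; balance $0.00
Total interest: $28.32 + $25.85 + $23.59 + $21.44 + $19.26 + $17.05 + $14.81 + $12.54 + $10.24 + $7.91 + $5.54 + $3.14 + $0.70 = $190.39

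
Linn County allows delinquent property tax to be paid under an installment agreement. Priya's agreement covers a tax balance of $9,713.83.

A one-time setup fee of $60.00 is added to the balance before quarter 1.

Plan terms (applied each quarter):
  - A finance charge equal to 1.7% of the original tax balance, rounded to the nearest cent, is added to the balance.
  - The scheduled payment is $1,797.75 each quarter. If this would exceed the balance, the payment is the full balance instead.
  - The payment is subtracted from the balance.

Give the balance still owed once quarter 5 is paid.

# | Opening | Interest | Payment | End bal
1 | $9,773.83 | $165.14 | $1,797.75 | $8,141.22
2 | $8,141.22 | $165.14 | $1,797.75 | $6,508.61
3 | $6,508.61 | $165.14 | $1,797.75 | $4,876.00
4 | $4,876.00 | $165.14 | $1,797.75 | $3,243.39
5 | $3,243.39 | $165.14 | $1,797.75 | $1,610.78

$1,610.78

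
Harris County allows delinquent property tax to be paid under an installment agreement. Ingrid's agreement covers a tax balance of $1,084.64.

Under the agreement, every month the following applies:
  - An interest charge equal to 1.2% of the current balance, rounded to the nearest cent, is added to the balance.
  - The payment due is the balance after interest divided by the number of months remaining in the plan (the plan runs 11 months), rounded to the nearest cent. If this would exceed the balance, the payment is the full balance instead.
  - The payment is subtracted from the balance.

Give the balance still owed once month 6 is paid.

Month 1: $1,084.64 +$13.02 interest = $1,097.66; pay $99.79 → $997.87
Month 2: $997.87 +$11.97 interest = $1,009.84; pay $100.98 → $908.86
Month 3: $908.86 +$10.91 interest = $919.77; pay $102.20 → $817.57
Month 4: $817.57 +$9.81 interest = $827.38; pay $103.42 → $723.96
Month 5: $723.96 +$8.69 interest = $732.65; pay $104.66 → $627.99
Month 6: $627.99 +$7.54 interest = $635.53; pay $105.92 → $529.61

$529.61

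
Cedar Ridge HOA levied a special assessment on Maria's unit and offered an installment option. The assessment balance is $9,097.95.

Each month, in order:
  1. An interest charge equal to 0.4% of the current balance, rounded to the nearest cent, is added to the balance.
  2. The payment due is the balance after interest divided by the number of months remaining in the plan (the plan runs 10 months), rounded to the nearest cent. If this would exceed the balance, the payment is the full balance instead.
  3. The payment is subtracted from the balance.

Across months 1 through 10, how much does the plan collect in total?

$9,300.52

Month 1: $9,097.95 +$36.39 interest = $9,134.34; pay $913.43 → $8,220.91
Month 2: $8,220.91 +$32.88 interest = $8,253.79; pay $917.09 → $7,336.70
Month 3: $7,336.70 +$29.35 interest = $7,366.05; pay $920.76 → $6,445.29
Month 4: $6,445.29 +$25.78 interest = $6,471.07; pay $924.44 → $5,546.63
Month 5: $5,546.63 +$22.19 interest = $5,568.82; pay $928.14 → $4,640.68
Month 6: $4,640.68 +$18.56 interest = $4,659.24; pay $931.85 → $3,727.39
Month 7: $3,727.39 +$14.91 interest = $3,742.30; pay $935.58 → $2,806.72
Month 8: $2,806.72 +$11.23 interest = $2,817.95; pay $939.32 → $1,878.63
Month 9: $1,878.63 +$7.51 interest = $1,886.14; pay $943.07 → $943.07
Month 10: $943.07 +$3.77 interest = $946.84; pay $946.84 → $0.00
Total paid: $9,300.52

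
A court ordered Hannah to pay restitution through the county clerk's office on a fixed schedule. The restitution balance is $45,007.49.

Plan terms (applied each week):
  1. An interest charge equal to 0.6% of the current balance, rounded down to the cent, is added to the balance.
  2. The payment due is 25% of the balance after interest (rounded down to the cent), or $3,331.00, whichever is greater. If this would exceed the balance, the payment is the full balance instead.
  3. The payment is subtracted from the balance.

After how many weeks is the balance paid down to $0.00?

Week 1: opening $45,007.49; interest $270.04 → $45,277.53; payment $11,319.38; balance $33,958.15
Week 2: opening $33,958.15; interest $203.74 → $34,161.89; payment $8,540.47; balance $25,621.42
Week 3: opening $25,621.42; interest $153.72 → $25,775.14; payment $6,443.78; balance $19,331.36
Week 4: opening $19,331.36; interest $115.98 → $19,447.34; payment $4,861.83; balance $14,585.51
Week 5: opening $14,585.51; interest $87.51 → $14,673.02; payment $3,668.25; balance $11,004.77
Week 6: opening $11,004.77; interest $66.02 → $11,070.79; payment $3,331.00; balance $7,739.79
Week 7: opening $7,739.79; interest $46.43 → $7,786.22; payment $3,331.00; balance $4,455.22
Week 8: opening $4,455.22; interest $26.73 → $4,481.95; payment $3,331.00; balance $1,150.95
Week 9: opening $1,150.95; interest $6.90 → $1,157.85; payment $1,157.85; balance $0.00
Balance reaches $0.00 in week 9.

9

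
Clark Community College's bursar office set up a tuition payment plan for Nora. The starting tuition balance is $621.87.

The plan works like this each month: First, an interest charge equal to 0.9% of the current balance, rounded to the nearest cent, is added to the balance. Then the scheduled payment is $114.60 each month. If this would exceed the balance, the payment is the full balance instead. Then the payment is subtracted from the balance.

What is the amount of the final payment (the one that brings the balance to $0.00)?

# | Opening | Interest | Payment | End bal
1 | $621.87 | $5.60 | $114.60 | $512.87
2 | $512.87 | $4.62 | $114.60 | $402.89
3 | $402.89 | $3.63 | $114.60 | $291.92
4 | $291.92 | $2.63 | $114.60 | $179.95
5 | $179.95 | $1.62 | $114.60 | $66.97
6 | $66.97 | $0.60 | $67.57 | $0.00

$67.57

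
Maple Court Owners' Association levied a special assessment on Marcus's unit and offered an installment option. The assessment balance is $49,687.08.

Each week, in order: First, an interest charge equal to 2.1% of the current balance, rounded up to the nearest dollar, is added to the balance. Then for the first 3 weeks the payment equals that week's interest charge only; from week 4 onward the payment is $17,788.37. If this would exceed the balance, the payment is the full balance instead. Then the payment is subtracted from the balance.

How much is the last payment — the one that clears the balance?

Week 1: $49,687.08 +$1,044.00 interest = $50,731.08; pay $1,044.00 → $49,687.08
Week 2: $49,687.08 +$1,044.00 interest = $50,731.08; pay $1,044.00 → $49,687.08
Week 3: $49,687.08 +$1,044.00 interest = $50,731.08; pay $1,044.00 → $49,687.08
Week 4: $49,687.08 +$1,044.00 interest = $50,731.08; pay $17,788.37 → $32,942.71
Week 5: $32,942.71 +$692.00 interest = $33,634.71; pay $17,788.37 → $15,846.34
Week 6: $15,846.34 +$333.00 interest = $16,179.34; pay $16,179.34 → $0.00

$16,179.34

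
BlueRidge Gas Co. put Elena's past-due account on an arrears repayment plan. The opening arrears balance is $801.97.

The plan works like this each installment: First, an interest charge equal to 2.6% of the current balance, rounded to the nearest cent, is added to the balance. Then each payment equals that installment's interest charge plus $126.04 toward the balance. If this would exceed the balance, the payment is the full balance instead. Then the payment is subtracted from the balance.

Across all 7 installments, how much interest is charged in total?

$77.14

Installment 1: opening $801.97; interest $20.85 → $822.82; payment $146.89; balance $675.93
Installment 2: opening $675.93; interest $17.57 → $693.50; payment $143.61; balance $549.89
Installment 3: opening $549.89; interest $14.30 → $564.19; payment $140.34; balance $423.85
Installment 4: opening $423.85; interest $11.02 → $434.87; payment $137.06; balance $297.81
Installment 5: opening $297.81; interest $7.74 → $305.55; payment $133.78; balance $171.77
Installment 6: opening $171.77; interest $4.47 → $176.24; payment $130.51; balance $45.73
Installment 7: opening $45.73; interest $1.19 → $46.92; payment $46.92; balance $0.00
Total interest: $20.85 + $17.57 + $14.30 + $11.02 + $7.74 + $4.47 + $1.19 = $77.14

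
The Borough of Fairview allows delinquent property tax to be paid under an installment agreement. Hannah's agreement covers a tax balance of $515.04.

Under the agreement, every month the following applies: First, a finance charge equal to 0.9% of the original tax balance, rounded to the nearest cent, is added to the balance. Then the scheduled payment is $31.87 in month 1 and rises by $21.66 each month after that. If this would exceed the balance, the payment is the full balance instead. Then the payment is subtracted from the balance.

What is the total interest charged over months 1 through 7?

Month 1: $515.04 +$4.64 interest = $519.68; pay $31.87 → $487.81
Month 2: $487.81 +$4.64 interest = $492.45; pay $53.53 → $438.92
Month 3: $438.92 +$4.64 interest = $443.56; pay $75.19 → $368.37
Month 4: $368.37 +$4.64 interest = $373.01; pay $96.85 → $276.16
Month 5: $276.16 +$4.64 interest = $280.80; pay $118.51 → $162.29
Month 6: $162.29 +$4.64 interest = $166.93; pay $140.17 → $26.76
Month 7: $26.76 +$4.64 interest = $31.40; pay $31.40 → $0.00
Total interest: $4.64 + $4.64 + $4.64 + $4.64 + $4.64 + $4.64 + $4.64 = $32.48

$32.48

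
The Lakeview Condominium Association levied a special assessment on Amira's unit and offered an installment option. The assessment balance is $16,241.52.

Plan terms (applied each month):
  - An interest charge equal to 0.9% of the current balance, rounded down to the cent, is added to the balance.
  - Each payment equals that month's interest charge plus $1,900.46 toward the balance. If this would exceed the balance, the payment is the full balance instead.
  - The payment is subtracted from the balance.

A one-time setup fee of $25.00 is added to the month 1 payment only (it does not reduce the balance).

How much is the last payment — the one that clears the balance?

$1,047.18

# | Opening | Interest | Payment | Fee | End bal
1 | $16,241.52 | $146.17 | $2,046.63 | $25.00 | $14,341.06
2 | $14,341.06 | $129.06 | $2,029.52 | — | $12,440.60
3 | $12,440.60 | $111.96 | $2,012.42 | — | $10,540.14
4 | $10,540.14 | $94.86 | $1,995.32 | — | $8,639.68
5 | $8,639.68 | $77.75 | $1,978.21 | — | $6,739.22
6 | $6,739.22 | $60.65 | $1,961.11 | — | $4,838.76
7 | $4,838.76 | $43.54 | $1,944.00 | — | $2,938.30
8 | $2,938.30 | $26.44 | $1,926.90 | — | $1,037.84
9 | $1,037.84 | $9.34 | $1,047.18 | — | $0.00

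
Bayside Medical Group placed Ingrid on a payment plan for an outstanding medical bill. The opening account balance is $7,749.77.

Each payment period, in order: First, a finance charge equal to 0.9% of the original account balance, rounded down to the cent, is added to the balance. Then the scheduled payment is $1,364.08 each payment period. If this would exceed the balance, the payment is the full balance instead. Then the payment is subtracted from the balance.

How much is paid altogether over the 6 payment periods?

$8,168.21

Payment period 1: opening $7,749.77; interest $69.74 → $7,819.51; payment $1,364.08; balance $6,455.43
Payment period 2: opening $6,455.43; interest $69.74 → $6,525.17; payment $1,364.08; balance $5,161.09
Payment period 3: opening $5,161.09; interest $69.74 → $5,230.83; payment $1,364.08; balance $3,866.75
Payment period 4: opening $3,866.75; interest $69.74 → $3,936.49; payment $1,364.08; balance $2,572.41
Payment period 5: opening $2,572.41; interest $69.74 → $2,642.15; payment $1,364.08; balance $1,278.07
Payment period 6: opening $1,278.07; interest $69.74 → $1,347.81; payment $1,347.81; balance $0.00
Total paid: $8,168.21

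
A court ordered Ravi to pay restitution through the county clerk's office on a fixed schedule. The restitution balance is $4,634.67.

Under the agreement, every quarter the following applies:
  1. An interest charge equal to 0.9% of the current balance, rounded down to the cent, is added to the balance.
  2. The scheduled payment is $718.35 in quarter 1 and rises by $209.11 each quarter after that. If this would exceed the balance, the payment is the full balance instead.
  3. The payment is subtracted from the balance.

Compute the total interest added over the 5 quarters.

# | Opening | Interest | Payment | End bal
1 | $4,634.67 | $41.71 | $718.35 | $3,958.03
2 | $3,958.03 | $35.62 | $927.46 | $3,066.19
3 | $3,066.19 | $27.59 | $1,136.57 | $1,957.21
4 | $1,957.21 | $17.61 | $1,345.68 | $629.14
5 | $629.14 | $5.66 | $634.80 | $0.00
Total interest: $41.71 + $35.62 + $27.59 + $17.61 + $5.66 = $128.19

$128.19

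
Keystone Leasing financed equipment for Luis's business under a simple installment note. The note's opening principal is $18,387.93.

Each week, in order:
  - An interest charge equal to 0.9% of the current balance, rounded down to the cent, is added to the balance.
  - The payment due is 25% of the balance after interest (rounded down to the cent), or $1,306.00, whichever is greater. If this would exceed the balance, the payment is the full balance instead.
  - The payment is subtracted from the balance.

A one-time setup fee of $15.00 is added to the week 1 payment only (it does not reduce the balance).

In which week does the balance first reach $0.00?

Week 1: $18,387.93 +$165.49 interest = $18,553.42; pay $4,638.35 (+ $15.00 fee) → $13,915.07
Week 2: $13,915.07 +$125.23 interest = $14,040.30; pay $3,510.07 → $10,530.23
Week 3: $10,530.23 +$94.77 interest = $10,625.00; pay $2,656.25 → $7,968.75
Week 4: $7,968.75 +$71.71 interest = $8,040.46; pay $2,010.11 → $6,030.35
Week 5: $6,030.35 +$54.27 interest = $6,084.62; pay $1,521.15 → $4,563.47
Week 6: $4,563.47 +$41.07 interest = $4,604.54; pay $1,306.00 → $3,298.54
Week 7: $3,298.54 +$29.68 interest = $3,328.22; pay $1,306.00 → $2,022.22
Week 8: $2,022.22 +$18.19 interest = $2,040.41; pay $1,306.00 → $734.41
Week 9: $734.41 +$6.60 interest = $741.01; pay $741.01 → $0.00
Balance reaches $0.00 in week 9.

9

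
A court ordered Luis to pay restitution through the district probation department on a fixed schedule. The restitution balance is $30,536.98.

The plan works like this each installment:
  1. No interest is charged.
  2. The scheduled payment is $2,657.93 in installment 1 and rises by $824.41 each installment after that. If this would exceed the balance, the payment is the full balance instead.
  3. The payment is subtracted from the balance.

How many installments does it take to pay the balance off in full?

Installment 1: opening $30,536.98; payment $2,657.93; balance $27,879.05
Installment 2: opening $27,879.05; payment $3,482.34; balance $24,396.71
Installment 3: opening $24,396.71; payment $4,306.75; balance $20,089.96
Installment 4: opening $20,089.96; payment $5,131.16; balance $14,958.80
Installment 5: opening $14,958.80; payment $5,955.57; balance $9,003.23
Installment 6: opening $9,003.23; payment $6,779.98; balance $2,223.25
Installment 7: opening $2,223.25; payment $2,223.25; balance $0.00
Balance reaches $0.00 in installment 7.

7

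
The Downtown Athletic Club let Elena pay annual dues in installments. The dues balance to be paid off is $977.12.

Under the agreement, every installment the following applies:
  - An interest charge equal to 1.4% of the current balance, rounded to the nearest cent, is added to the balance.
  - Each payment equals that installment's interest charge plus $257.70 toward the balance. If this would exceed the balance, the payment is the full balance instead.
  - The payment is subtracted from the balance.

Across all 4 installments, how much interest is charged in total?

# | Opening | Interest | Payment | End bal
1 | $977.12 | $13.68 | $271.38 | $719.42
2 | $719.42 | $10.07 | $267.77 | $461.72
3 | $461.72 | $6.46 | $264.16 | $204.02
4 | $204.02 | $2.86 | $206.88 | $0.00
Total interest: $13.68 + $10.07 + $6.46 + $2.86 = $33.07

$33.07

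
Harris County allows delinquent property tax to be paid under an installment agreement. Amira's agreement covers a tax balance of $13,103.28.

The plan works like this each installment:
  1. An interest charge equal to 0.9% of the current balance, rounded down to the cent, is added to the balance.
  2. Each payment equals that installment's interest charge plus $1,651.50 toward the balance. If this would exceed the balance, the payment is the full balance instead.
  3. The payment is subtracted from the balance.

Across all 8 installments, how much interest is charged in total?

$527.21

Installment 1: opening $13,103.28; interest $117.92 → $13,221.20; payment $1,769.42; balance $11,451.78
Installment 2: opening $11,451.78; interest $103.06 → $11,554.84; payment $1,754.56; balance $9,800.28
Installment 3: opening $9,800.28; interest $88.20 → $9,888.48; payment $1,739.70; balance $8,148.78
Installment 4: opening $8,148.78; interest $73.33 → $8,222.11; payment $1,724.83; balance $6,497.28
Installment 5: opening $6,497.28; interest $58.47 → $6,555.75; payment $1,709.97; balance $4,845.78
Installment 6: opening $4,845.78; interest $43.61 → $4,889.39; payment $1,695.11; balance $3,194.28
Installment 7: opening $3,194.28; interest $28.74 → $3,223.02; payment $1,680.24; balance $1,542.78
Installment 8: opening $1,542.78; interest $13.88 → $1,556.66; payment $1,556.66; balance $0.00
Total interest: $117.92 + $103.06 + $88.20 + $73.33 + $58.47 + $43.61 + $28.74 + $13.88 = $527.21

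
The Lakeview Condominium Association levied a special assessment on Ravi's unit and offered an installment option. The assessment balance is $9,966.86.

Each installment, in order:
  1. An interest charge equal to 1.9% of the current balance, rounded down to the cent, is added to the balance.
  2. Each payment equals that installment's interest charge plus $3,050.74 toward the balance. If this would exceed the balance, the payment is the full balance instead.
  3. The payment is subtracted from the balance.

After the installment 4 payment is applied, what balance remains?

Installment 1: opening $9,966.86; interest $189.37 → $10,156.23; payment $3,240.11; balance $6,916.12
Installment 2: opening $6,916.12; interest $131.40 → $7,047.52; payment $3,182.14; balance $3,865.38
Installment 3: opening $3,865.38; interest $73.44 → $3,938.82; payment $3,124.18; balance $814.64
Installment 4: opening $814.64; interest $15.47 → $830.11; payment $830.11; balance $0.00

$0.00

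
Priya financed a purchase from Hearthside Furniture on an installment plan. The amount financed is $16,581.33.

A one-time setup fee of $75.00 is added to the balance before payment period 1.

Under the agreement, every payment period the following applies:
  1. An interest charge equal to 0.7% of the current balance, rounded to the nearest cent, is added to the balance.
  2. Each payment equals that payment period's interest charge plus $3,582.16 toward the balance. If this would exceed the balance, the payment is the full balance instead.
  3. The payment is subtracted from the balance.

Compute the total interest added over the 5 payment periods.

$332.21

Payment period 1: $16,656.33 +$116.59 interest = $16,772.92; pay $3,698.75 → $13,074.17
Payment period 2: $13,074.17 +$91.52 interest = $13,165.69; pay $3,673.68 → $9,492.01
Payment period 3: $9,492.01 +$66.44 interest = $9,558.45; pay $3,648.60 → $5,909.85
Payment period 4: $5,909.85 +$41.37 interest = $5,951.22; pay $3,623.53 → $2,327.69
Payment period 5: $2,327.69 +$16.29 interest = $2,343.98; pay $2,343.98 → $0.00
Total interest: $116.59 + $91.52 + $66.44 + $41.37 + $16.29 = $332.21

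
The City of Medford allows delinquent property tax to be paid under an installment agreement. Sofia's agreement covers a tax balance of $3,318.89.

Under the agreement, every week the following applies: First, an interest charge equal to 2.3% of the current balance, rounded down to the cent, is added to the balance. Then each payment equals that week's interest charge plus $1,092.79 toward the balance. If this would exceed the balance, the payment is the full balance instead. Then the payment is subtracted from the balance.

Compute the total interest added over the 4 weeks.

Week 1: $3,318.89 +$76.33 interest = $3,395.22; pay $1,169.12 → $2,226.10
Week 2: $2,226.10 +$51.20 interest = $2,277.30; pay $1,143.99 → $1,133.31
Week 3: $1,133.31 +$26.06 interest = $1,159.37; pay $1,118.85 → $40.52
Week 4: $40.52 +$0.93 interest = $41.45; pay $41.45 → $0.00
Total interest: $76.33 + $51.20 + $26.06 + $0.93 = $154.52

$154.52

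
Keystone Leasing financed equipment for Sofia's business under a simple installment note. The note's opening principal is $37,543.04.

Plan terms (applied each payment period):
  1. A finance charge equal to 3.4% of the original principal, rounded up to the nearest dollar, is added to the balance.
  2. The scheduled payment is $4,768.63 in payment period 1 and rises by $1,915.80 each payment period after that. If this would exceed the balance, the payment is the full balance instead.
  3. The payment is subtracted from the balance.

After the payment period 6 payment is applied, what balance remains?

$0.00

# | Opening | Interest | Payment | End bal
1 | $37,543.04 | $1,277.00 | $4,768.63 | $34,051.41
2 | $34,051.41 | $1,277.00 | $6,684.43 | $28,643.98
3 | $28,643.98 | $1,277.00 | $8,600.23 | $21,320.75
4 | $21,320.75 | $1,277.00 | $10,516.03 | $12,081.72
5 | $12,081.72 | $1,277.00 | $12,431.83 | $926.89
6 | $926.89 | $1,277.00 | $2,203.89 | $0.00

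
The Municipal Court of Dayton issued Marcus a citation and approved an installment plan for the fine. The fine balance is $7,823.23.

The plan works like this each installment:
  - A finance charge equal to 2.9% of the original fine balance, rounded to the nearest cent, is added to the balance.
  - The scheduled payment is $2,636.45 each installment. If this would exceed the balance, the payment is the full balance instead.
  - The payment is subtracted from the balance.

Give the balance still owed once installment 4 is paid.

Installment 1: opening $7,823.23; interest $226.87 → $8,050.10; payment $2,636.45; balance $5,413.65
Installment 2: opening $5,413.65; interest $226.87 → $5,640.52; payment $2,636.45; balance $3,004.07
Installment 3: opening $3,004.07; interest $226.87 → $3,230.94; payment $2,636.45; balance $594.49
Installment 4: opening $594.49; interest $226.87 → $821.36; payment $821.36; balance $0.00

$0.00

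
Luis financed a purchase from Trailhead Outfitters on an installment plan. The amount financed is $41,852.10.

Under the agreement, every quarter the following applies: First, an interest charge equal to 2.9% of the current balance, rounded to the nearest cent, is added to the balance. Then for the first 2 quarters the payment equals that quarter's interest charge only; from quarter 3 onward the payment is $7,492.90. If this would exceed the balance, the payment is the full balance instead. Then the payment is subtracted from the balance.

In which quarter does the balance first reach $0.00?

9

# | Opening | Interest | Payment | End bal
1 | $41,852.10 | $1,213.71 | $1,213.71 | $41,852.10
2 | $41,852.10 | $1,213.71 | $1,213.71 | $41,852.10
3 | $41,852.10 | $1,213.71 | $7,492.90 | $35,572.91
4 | $35,572.91 | $1,031.61 | $7,492.90 | $29,111.62
5 | $29,111.62 | $844.24 | $7,492.90 | $22,462.96
6 | $22,462.96 | $651.43 | $7,492.90 | $15,621.49
7 | $15,621.49 | $453.02 | $7,492.90 | $8,581.61
8 | $8,581.61 | $248.87 | $7,492.90 | $1,337.58
9 | $1,337.58 | $38.79 | $1,376.37 | $0.00
Balance reaches $0.00 in quarter 9.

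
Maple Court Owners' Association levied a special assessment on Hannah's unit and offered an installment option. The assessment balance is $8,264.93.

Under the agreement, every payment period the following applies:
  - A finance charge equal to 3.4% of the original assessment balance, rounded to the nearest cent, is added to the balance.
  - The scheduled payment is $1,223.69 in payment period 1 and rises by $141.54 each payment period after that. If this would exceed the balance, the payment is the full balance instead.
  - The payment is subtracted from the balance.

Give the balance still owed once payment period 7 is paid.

$0.00

Payment period 1: opening $8,264.93; interest $281.01 → $8,545.94; payment $1,223.69; balance $7,322.25
Payment period 2: opening $7,322.25; interest $281.01 → $7,603.26; payment $1,365.23; balance $6,238.03
Payment period 3: opening $6,238.03; interest $281.01 → $6,519.04; payment $1,506.77; balance $5,012.27
Payment period 4: opening $5,012.27; interest $281.01 → $5,293.28; payment $1,648.31; balance $3,644.97
Payment period 5: opening $3,644.97; interest $281.01 → $3,925.98; payment $1,789.85; balance $2,136.13
Payment period 6: opening $2,136.13; interest $281.01 → $2,417.14; payment $1,931.39; balance $485.75
Payment period 7: opening $485.75; interest $281.01 → $766.76; payment $766.76; balance $0.00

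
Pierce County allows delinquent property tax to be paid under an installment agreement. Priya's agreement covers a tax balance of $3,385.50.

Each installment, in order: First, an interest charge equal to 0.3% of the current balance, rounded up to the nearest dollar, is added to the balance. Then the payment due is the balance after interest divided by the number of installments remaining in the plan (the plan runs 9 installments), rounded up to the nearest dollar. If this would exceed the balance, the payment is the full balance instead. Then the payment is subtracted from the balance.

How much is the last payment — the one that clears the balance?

$386.50

Installment 1: $3,385.50 +$11.00 interest = $3,396.50; pay $378.00 → $3,018.50
Installment 2: $3,018.50 +$10.00 interest = $3,028.50; pay $379.00 → $2,649.50
Installment 3: $2,649.50 +$8.00 interest = $2,657.50; pay $380.00 → $2,277.50
Installment 4: $2,277.50 +$7.00 interest = $2,284.50; pay $381.00 → $1,903.50
Installment 5: $1,903.50 +$6.00 interest = $1,909.50; pay $382.00 → $1,527.50
Installment 6: $1,527.50 +$5.00 interest = $1,532.50; pay $384.00 → $1,148.50
Installment 7: $1,148.50 +$4.00 interest = $1,152.50; pay $385.00 → $767.50
Installment 8: $767.50 +$3.00 interest = $770.50; pay $386.00 → $384.50
Installment 9: $384.50 +$2.00 interest = $386.50; pay $386.50 → $0.00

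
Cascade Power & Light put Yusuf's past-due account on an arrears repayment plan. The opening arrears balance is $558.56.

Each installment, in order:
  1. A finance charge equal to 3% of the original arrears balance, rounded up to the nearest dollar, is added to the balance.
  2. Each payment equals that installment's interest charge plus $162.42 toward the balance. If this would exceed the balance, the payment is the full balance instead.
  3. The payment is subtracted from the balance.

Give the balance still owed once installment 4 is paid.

Installment 1: opening $558.56; interest $17.00 → $575.56; payment $179.42; balance $396.14
Installment 2: opening $396.14; interest $17.00 → $413.14; payment $179.42; balance $233.72
Installment 3: opening $233.72; interest $17.00 → $250.72; payment $179.42; balance $71.30
Installment 4: opening $71.30; interest $17.00 → $88.30; payment $88.30; balance $0.00

$0.00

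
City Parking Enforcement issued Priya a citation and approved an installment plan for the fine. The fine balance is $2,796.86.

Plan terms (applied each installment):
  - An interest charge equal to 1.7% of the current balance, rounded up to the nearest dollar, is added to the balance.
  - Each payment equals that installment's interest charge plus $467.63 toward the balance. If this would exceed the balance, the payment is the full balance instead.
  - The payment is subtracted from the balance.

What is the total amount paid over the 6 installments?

Installment 1: $2,796.86 +$48.00 interest = $2,844.86; pay $515.63 → $2,329.23
Installment 2: $2,329.23 +$40.00 interest = $2,369.23; pay $507.63 → $1,861.60
Installment 3: $1,861.60 +$32.00 interest = $1,893.60; pay $499.63 → $1,393.97
Installment 4: $1,393.97 +$24.00 interest = $1,417.97; pay $491.63 → $926.34
Installment 5: $926.34 +$16.00 interest = $942.34; pay $483.63 → $458.71
Installment 6: $458.71 +$8.00 interest = $466.71; pay $466.71 → $0.00
Total paid: $2,964.86

$2,964.86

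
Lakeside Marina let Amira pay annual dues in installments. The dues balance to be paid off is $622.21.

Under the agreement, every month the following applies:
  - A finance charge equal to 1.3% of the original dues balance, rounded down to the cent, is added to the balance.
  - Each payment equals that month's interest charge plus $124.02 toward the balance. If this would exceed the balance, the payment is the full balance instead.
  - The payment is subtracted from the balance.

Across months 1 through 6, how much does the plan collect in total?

$670.69

Month 1: $622.21 +$8.08 interest = $630.29; pay $132.10 → $498.19
Month 2: $498.19 +$8.08 interest = $506.27; pay $132.10 → $374.17
Month 3: $374.17 +$8.08 interest = $382.25; pay $132.10 → $250.15
Month 4: $250.15 +$8.08 interest = $258.23; pay $132.10 → $126.13
Month 5: $126.13 +$8.08 interest = $134.21; pay $132.10 → $2.11
Month 6: $2.11 +$8.08 interest = $10.19; pay $10.19 → $0.00
Total paid: $670.69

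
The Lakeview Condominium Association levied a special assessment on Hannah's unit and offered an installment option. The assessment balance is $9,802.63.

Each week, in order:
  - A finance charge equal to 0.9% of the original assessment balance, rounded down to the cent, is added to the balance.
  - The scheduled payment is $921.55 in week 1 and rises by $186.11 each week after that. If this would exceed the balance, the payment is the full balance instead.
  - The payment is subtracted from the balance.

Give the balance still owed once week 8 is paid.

$0.00

Week 1: opening $9,802.63; interest $88.22 → $9,890.85; payment $921.55; balance $8,969.30
Week 2: opening $8,969.30; interest $88.22 → $9,057.52; payment $1,107.66; balance $7,949.86
Week 3: opening $7,949.86; interest $88.22 → $8,038.08; payment $1,293.77; balance $6,744.31
Week 4: opening $6,744.31; interest $88.22 → $6,832.53; payment $1,479.88; balance $5,352.65
Week 5: opening $5,352.65; interest $88.22 → $5,440.87; payment $1,665.99; balance $3,774.88
Week 6: opening $3,774.88; interest $88.22 → $3,863.10; payment $1,852.10; balance $2,011.00
Week 7: opening $2,011.00; interest $88.22 → $2,099.22; payment $2,038.21; balance $61.01
Week 8: opening $61.01; interest $88.22 → $149.23; payment $149.23; balance $0.00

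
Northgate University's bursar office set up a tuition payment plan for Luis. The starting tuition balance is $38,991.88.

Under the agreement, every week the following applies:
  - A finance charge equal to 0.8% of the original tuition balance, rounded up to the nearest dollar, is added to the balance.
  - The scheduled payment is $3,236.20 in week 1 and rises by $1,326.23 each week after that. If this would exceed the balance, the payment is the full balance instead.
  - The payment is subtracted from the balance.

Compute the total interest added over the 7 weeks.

$2,184.00

# | Opening | Interest | Payment | End bal
1 | $38,991.88 | $312.00 | $3,236.20 | $36,067.68
2 | $36,067.68 | $312.00 | $4,562.43 | $31,817.25
3 | $31,817.25 | $312.00 | $5,888.66 | $26,240.59
4 | $26,240.59 | $312.00 | $7,214.89 | $19,337.70
5 | $19,337.70 | $312.00 | $8,541.12 | $11,108.58
6 | $11,108.58 | $312.00 | $9,867.35 | $1,553.23
7 | $1,553.23 | $312.00 | $1,865.23 | $0.00
Total interest: $312.00 + $312.00 + $312.00 + $312.00 + $312.00 + $312.00 + $312.00 = $2,184.00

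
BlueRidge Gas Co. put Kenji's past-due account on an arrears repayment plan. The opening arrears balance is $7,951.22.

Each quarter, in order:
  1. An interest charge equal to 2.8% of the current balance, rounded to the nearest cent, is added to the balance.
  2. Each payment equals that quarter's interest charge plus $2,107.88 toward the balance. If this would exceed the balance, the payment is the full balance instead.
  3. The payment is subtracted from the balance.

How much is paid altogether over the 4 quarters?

Quarter 1: opening $7,951.22; interest $222.63 → $8,173.85; payment $2,330.51; balance $5,843.34
Quarter 2: opening $5,843.34; interest $163.61 → $6,006.95; payment $2,271.49; balance $3,735.46
Quarter 3: opening $3,735.46; interest $104.59 → $3,840.05; payment $2,212.47; balance $1,627.58
Quarter 4: opening $1,627.58; interest $45.57 → $1,673.15; payment $1,673.15; balance $0.00
Total paid: $8,487.62

$8,487.62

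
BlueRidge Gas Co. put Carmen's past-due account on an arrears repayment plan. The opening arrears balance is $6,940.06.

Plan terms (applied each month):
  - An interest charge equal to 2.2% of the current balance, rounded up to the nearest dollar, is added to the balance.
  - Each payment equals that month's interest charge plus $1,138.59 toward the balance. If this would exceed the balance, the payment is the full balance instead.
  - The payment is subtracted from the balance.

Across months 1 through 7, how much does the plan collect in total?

Month 1: $6,940.06 +$153.00 interest = $7,093.06; pay $1,291.59 → $5,801.47
Month 2: $5,801.47 +$128.00 interest = $5,929.47; pay $1,266.59 → $4,662.88
Month 3: $4,662.88 +$103.00 interest = $4,765.88; pay $1,241.59 → $3,524.29
Month 4: $3,524.29 +$78.00 interest = $3,602.29; pay $1,216.59 → $2,385.70
Month 5: $2,385.70 +$53.00 interest = $2,438.70; pay $1,191.59 → $1,247.11
Month 6: $1,247.11 +$28.00 interest = $1,275.11; pay $1,166.59 → $108.52
Month 7: $108.52 +$3.00 interest = $111.52; pay $111.52 → $0.00
Total paid: $7,486.06

$7,486.06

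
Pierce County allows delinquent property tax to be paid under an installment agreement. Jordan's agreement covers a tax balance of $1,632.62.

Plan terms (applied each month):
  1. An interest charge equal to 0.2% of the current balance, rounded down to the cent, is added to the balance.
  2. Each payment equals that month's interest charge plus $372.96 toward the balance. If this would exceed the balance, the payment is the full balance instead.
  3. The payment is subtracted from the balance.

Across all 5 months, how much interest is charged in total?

# | Opening | Interest | Payment | End bal
1 | $1,632.62 | $3.26 | $376.22 | $1,259.66
2 | $1,259.66 | $2.51 | $375.47 | $886.70
3 | $886.70 | $1.77 | $374.73 | $513.74
4 | $513.74 | $1.02 | $373.98 | $140.78
5 | $140.78 | $0.28 | $141.06 | $0.00
Total interest: $3.26 + $2.51 + $1.77 + $1.02 + $0.28 = $8.84

$8.84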